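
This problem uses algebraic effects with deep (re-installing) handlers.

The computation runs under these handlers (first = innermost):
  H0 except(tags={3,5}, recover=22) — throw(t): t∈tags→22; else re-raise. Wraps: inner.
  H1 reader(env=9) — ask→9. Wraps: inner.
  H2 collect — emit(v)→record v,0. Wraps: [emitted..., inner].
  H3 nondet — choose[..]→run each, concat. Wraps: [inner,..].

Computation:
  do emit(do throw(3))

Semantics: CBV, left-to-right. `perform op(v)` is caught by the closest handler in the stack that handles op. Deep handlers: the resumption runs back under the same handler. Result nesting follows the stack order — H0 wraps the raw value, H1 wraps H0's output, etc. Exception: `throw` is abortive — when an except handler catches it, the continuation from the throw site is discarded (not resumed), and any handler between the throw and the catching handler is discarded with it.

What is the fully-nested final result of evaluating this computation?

Answer: [[22]]

Evaluation trace:
throw(3) @ H0 caught ⇒ 22
H1 returns 22
H2 returns [22]
H3 returns [[22]]
= [[22]]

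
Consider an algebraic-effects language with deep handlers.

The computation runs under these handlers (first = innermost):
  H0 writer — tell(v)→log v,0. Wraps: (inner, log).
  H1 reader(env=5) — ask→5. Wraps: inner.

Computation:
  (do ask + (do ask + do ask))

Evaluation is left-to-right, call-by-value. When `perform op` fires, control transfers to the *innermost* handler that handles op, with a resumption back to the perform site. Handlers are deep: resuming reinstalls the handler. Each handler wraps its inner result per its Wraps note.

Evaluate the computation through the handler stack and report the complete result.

Answer: (15, ())

Step-by-step:
ask @ H1 ⇒ 5
ask @ H1 ⇒ 5
ask @ H1 ⇒ 5
H0 returns (15, ())
H1 returns (15, ())
= (15, ())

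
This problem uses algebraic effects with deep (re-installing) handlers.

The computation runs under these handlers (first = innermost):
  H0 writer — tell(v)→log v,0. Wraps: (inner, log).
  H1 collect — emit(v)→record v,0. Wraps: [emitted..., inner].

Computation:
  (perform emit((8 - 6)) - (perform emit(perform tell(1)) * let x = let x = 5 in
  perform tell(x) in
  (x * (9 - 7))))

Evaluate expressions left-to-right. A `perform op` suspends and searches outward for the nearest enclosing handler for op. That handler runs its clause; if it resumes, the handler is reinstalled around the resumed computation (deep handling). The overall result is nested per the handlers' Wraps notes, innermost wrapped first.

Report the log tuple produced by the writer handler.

Evaluation trace:
emit(2) @ H1 ⇒ out+=2
tell(1) @ H0 ⇒ log+=1
emit(0) @ H1 ⇒ out+=0
tell(5) @ H0 ⇒ log+=5
H0 returns (0, (1, 5))
H1 returns [2, 0, (0, (1, 5))]
= [2, 0, (0, (1, 5))]

Answer: (1, 5)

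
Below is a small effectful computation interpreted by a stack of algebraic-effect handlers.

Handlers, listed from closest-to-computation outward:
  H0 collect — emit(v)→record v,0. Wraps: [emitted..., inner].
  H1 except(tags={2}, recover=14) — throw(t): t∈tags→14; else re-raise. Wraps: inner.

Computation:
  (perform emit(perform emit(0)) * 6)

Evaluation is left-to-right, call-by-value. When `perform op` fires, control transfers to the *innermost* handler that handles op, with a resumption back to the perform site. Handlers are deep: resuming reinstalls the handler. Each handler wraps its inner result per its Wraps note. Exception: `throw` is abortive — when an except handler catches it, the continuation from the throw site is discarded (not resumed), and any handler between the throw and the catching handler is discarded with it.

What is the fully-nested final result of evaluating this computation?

Step-by-step:
emit(0) @ H0 ⇒ out+=0
emit(0) @ H0 ⇒ out+=0
H0 returns [0, 0, 0]
H1 returns [0, 0, 0]
= [0, 0, 0]

Answer: [0, 0, 0]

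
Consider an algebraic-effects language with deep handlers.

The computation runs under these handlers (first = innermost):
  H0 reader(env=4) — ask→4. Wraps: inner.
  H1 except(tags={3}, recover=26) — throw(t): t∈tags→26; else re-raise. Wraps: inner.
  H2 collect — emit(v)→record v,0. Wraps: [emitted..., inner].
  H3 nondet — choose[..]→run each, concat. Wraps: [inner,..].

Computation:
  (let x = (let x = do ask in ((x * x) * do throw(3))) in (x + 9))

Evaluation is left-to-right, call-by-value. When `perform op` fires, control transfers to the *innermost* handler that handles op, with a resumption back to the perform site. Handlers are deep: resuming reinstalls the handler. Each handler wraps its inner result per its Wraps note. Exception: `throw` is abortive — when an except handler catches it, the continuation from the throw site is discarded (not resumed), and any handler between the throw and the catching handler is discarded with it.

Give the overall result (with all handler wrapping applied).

Answer: [[26]]

Working:
ask @ H0 ⇒ 4
throw(3) @ H1 caught ⇒ 26
H2 returns [26]
H3 returns [[26]]
= [[26]]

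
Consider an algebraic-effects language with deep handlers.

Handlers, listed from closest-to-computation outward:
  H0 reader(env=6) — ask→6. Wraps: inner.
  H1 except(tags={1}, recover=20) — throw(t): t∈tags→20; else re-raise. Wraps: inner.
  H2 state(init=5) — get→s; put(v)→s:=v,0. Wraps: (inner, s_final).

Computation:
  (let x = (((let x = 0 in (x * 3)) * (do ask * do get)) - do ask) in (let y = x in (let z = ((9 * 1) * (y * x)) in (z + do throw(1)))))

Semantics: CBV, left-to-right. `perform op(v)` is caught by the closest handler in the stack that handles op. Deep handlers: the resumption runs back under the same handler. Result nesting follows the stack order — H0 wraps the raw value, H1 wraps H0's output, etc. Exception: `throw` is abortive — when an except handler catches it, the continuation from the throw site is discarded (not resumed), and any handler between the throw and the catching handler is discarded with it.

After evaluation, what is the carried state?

Working:
ask @ H0 ⇒ 6
get @ H2 ⇒ 5
ask @ H0 ⇒ 6
throw(1) @ H1 caught ⇒ 20
H2 returns (20, 5)
= (20, 5)

Answer: 5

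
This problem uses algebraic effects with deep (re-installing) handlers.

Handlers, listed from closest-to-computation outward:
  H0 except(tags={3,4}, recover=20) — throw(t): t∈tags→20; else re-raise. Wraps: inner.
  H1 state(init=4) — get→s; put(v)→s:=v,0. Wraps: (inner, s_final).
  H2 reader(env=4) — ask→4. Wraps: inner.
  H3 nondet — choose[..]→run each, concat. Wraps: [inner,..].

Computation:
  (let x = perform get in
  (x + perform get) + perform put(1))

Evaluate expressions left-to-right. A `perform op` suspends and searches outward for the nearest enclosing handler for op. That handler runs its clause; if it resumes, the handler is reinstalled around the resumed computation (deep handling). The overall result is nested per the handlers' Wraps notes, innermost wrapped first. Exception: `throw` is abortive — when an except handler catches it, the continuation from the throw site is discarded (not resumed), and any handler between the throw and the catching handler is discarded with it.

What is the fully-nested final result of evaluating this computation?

Step-by-step:
get @ H1 ⇒ 4
get @ H1 ⇒ 4
put(1) @ H1 ⇒ s:=1
H0 returns 8
H1 returns (8, 1)
H2 returns (8, 1)
H3 returns [(8, 1)]
= [(8, 1)]

Answer: [(8, 1)]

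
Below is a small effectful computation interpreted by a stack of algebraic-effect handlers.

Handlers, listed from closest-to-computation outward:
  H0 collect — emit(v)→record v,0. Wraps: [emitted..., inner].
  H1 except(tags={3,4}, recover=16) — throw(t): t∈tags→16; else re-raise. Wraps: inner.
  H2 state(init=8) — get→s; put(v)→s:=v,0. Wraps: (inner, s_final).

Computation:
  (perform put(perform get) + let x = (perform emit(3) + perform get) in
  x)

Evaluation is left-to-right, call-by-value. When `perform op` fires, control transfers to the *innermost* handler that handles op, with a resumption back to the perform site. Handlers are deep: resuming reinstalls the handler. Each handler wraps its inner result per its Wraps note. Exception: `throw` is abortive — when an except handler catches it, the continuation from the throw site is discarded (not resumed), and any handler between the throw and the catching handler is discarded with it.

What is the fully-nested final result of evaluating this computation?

Working:
get @ H2 ⇒ 8
put(8) @ H2 ⇒ s:=8
emit(3) @ H0 ⇒ out+=3
get @ H2 ⇒ 8
H0 returns [3, 8]
H1 returns [3, 8]
H2 returns ([3, 8], 8)
= ([3, 8], 8)

Answer: ([3, 8], 8)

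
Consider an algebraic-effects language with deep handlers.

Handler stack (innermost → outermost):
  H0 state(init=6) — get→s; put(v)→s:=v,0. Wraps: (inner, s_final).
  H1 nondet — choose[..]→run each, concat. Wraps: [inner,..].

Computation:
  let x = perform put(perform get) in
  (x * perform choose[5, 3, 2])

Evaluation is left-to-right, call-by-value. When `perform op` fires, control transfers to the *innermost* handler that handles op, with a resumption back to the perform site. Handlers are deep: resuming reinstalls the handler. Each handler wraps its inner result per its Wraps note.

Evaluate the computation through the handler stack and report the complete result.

Step-by-step:
get @ H0 ⇒ 6
put(6) @ H0 ⇒ s:=6
choose[5, 3, 2] @ H1
  branch[0] choose=5:
    H0 returns (0, 6)
    H1 returns [(0, 6)]
  branch[1] choose=3:
    H0 returns (0, 6)
    H1 returns [(0, 6)]
  branch[2] choose=2:
    H0 returns (0, 6)
    H1 returns [(0, 6)]
= [(0, 6), (0, 6), (0, 6)]

Answer: [(0, 6), (0, 6), (0, 6)]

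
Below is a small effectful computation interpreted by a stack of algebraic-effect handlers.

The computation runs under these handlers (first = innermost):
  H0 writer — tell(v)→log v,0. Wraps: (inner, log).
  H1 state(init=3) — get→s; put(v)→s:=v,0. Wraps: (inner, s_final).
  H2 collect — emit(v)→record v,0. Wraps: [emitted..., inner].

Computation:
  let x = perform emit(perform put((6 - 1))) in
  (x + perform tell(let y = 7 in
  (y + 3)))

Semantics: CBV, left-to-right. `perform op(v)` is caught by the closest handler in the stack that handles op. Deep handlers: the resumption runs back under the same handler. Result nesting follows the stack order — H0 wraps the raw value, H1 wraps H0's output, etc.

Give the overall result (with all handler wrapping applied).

Answer: [0, ((0, (10)), 5)]

Step-by-step:
put(5) @ H1 ⇒ s:=5
emit(0) @ H2 ⇒ out+=0
tell(10) @ H0 ⇒ log+=10
H0 returns (0, (10))
H1 returns ((0, (10)), 5)
H2 returns [0, ((0, (10)), 5)]
= [0, ((0, (10)), 5)]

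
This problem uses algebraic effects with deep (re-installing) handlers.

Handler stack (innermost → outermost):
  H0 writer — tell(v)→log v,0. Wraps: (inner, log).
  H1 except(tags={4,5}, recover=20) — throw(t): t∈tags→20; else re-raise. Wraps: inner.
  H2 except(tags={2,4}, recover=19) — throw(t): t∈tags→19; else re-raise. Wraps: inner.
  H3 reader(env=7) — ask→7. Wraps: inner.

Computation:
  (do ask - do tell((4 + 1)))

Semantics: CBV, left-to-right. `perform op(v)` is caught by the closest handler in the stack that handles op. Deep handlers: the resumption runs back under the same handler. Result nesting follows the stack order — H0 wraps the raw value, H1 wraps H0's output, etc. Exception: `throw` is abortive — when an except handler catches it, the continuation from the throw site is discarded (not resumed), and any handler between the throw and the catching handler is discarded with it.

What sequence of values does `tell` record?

Answer: (5)

Working:
ask @ H3 ⇒ 7
tell(5) @ H0 ⇒ log+=5
H0 returns (7, (5))
H1 returns (7, (5))
H2 returns (7, (5))
H3 returns (7, (5))
= (7, (5))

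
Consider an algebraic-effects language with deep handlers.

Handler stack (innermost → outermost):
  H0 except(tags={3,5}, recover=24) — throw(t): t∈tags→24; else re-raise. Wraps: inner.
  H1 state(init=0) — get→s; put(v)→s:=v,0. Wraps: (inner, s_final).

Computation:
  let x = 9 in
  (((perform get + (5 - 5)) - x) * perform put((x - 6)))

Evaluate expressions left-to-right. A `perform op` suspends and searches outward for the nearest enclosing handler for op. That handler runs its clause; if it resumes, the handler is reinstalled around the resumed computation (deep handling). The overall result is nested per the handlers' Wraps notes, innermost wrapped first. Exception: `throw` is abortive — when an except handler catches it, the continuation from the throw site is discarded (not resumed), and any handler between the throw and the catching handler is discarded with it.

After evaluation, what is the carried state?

Working:
get @ H1 ⇒ 0
put(3) @ H1 ⇒ s:=3
H0 returns 0
H1 returns (0, 3)
= (0, 3)

Answer: 3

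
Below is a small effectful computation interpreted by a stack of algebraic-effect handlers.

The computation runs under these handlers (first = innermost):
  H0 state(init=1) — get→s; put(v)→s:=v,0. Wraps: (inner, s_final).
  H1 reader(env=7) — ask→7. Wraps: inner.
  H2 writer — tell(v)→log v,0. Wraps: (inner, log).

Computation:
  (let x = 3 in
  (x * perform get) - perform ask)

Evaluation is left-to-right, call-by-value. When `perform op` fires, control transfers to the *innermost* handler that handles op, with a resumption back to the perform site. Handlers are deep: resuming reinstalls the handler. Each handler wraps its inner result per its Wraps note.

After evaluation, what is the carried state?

Answer: 1

Evaluation trace:
get @ H0 ⇒ 1
ask @ H1 ⇒ 7
H0 returns (-4, 1)
H1 returns (-4, 1)
H2 returns ((-4, 1), ())
= ((-4, 1), ())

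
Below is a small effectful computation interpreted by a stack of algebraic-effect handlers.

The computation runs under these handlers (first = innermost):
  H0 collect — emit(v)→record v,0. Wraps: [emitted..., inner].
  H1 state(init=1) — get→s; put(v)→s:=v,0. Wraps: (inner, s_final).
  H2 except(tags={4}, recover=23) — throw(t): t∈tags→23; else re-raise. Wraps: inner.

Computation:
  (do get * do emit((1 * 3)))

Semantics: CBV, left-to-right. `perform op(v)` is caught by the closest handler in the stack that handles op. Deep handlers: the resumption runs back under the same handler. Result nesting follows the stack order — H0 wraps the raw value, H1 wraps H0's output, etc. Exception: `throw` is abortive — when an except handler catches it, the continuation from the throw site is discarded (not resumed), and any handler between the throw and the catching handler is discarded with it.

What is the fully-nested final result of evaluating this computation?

Answer: ([3, 0], 1)

Evaluation trace:
get @ H1 ⇒ 1
emit(3) @ H0 ⇒ out+=3
H0 returns [3, 0]
H1 returns ([3, 0], 1)
H2 returns ([3, 0], 1)
= ([3, 0], 1)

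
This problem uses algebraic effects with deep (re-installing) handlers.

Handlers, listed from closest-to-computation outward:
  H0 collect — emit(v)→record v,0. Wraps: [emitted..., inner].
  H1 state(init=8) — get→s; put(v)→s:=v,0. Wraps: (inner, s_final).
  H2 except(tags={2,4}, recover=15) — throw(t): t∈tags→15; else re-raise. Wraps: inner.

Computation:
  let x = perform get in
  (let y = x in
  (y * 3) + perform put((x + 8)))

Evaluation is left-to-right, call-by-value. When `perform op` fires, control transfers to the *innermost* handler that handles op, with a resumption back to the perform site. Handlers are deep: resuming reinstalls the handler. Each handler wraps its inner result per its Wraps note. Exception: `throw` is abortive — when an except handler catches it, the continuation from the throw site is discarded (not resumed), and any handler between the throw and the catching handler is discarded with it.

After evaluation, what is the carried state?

Step-by-step:
get @ H1 ⇒ 8
put(16) @ H1 ⇒ s:=16
H0 returns [24]
H1 returns ([24], 16)
H2 returns ([24], 16)
= ([24], 16)

Answer: 16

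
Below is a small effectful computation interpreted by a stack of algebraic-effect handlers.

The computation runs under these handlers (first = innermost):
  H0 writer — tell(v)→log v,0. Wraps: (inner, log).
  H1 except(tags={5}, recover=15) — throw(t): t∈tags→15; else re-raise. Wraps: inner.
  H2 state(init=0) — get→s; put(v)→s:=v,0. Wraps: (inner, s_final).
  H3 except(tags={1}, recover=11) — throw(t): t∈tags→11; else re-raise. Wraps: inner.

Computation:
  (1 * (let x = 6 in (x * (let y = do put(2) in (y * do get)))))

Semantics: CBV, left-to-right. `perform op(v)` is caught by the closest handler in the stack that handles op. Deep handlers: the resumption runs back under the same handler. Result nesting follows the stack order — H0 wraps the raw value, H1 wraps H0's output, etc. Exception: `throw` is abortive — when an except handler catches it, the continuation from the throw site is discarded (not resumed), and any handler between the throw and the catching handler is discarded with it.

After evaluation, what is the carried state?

Answer: 2

Working:
put(2) @ H2 ⇒ s:=2
get @ H2 ⇒ 2
H0 returns (0, ())
H1 returns (0, ())
H2 returns ((0, ()), 2)
H3 returns ((0, ()), 2)
= ((0, ()), 2)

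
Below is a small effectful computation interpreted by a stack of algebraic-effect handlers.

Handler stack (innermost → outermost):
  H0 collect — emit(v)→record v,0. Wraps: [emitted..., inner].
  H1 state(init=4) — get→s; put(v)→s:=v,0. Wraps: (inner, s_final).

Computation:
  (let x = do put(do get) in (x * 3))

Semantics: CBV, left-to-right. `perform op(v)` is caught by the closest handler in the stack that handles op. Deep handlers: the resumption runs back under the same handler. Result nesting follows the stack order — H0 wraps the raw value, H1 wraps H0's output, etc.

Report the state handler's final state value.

Evaluation trace:
get @ H1 ⇒ 4
put(4) @ H1 ⇒ s:=4
H0 returns [0]
H1 returns ([0], 4)
= ([0], 4)

Answer: 4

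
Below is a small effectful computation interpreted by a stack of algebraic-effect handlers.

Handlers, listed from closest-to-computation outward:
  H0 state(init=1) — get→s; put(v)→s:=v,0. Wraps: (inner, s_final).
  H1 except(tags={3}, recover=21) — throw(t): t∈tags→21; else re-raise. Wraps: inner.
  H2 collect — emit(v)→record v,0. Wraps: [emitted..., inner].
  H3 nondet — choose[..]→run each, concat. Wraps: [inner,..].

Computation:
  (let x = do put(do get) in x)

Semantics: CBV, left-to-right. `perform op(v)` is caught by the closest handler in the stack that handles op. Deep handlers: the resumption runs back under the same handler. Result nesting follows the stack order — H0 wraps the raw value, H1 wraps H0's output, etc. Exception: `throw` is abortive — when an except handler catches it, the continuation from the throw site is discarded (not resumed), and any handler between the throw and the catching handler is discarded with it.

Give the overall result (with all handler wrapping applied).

Step-by-step:
get @ H0 ⇒ 1
put(1) @ H0 ⇒ s:=1
H0 returns (0, 1)
H1 returns (0, 1)
H2 returns [(0, 1)]
H3 returns [[(0, 1)]]
= [[(0, 1)]]

Answer: [[(0, 1)]]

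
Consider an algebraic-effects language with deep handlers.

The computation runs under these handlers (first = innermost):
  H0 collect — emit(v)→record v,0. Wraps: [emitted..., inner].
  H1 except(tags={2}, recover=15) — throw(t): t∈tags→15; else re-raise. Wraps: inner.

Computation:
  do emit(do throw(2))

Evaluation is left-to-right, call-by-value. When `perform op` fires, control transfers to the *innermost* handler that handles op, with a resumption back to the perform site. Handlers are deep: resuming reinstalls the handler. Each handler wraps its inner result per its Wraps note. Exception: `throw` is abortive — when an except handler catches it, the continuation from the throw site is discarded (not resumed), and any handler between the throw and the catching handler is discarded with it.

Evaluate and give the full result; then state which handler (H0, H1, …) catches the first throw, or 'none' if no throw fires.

Evaluation trace:
throw(2) @ H1 caught ⇒ 15
= 15

Answer: 15 ; first throw caught by: H1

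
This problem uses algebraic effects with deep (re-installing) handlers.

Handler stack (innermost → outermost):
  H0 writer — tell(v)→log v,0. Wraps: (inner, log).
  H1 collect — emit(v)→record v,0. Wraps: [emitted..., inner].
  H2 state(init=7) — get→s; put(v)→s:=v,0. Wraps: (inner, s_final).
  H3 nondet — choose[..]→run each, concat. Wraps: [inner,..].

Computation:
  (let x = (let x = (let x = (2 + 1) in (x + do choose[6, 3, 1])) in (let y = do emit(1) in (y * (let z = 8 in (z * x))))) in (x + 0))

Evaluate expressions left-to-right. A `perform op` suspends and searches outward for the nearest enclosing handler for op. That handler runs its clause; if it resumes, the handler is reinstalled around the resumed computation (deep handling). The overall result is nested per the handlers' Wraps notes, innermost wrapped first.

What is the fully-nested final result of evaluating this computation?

Answer: [([1, (0, ())], 7), ([1, (0, ())], 7), ([1, (0, ())], 7)]

Evaluation trace:
choose[6, 3, 1] @ H3
  branch[0] choose=6:
    emit(1) @ H1 ⇒ out+=1
    H0 returns (0, ())
    H1 returns [1, (0, ())]
    H2 returns ([1, (0, ())], 7)
    H3 returns [([1, (0, ())], 7)]
  branch[1] choose=3:
    emit(1) @ H1 ⇒ out+=1
    H0 returns (0, ())
    H1 returns [1, (0, ())]
    H2 returns ([1, (0, ())], 7)
    H3 returns [([1, (0, ())], 7)]
  branch[2] choose=1:
    emit(1) @ H1 ⇒ out+=1
    H0 returns (0, ())
    H1 returns [1, (0, ())]
    H2 returns ([1, (0, ())], 7)
    H3 returns [([1, (0, ())], 7)]
= [([1, (0, ())], 7), ([1, (0, ())], 7), ([1, (0, ())], 7)]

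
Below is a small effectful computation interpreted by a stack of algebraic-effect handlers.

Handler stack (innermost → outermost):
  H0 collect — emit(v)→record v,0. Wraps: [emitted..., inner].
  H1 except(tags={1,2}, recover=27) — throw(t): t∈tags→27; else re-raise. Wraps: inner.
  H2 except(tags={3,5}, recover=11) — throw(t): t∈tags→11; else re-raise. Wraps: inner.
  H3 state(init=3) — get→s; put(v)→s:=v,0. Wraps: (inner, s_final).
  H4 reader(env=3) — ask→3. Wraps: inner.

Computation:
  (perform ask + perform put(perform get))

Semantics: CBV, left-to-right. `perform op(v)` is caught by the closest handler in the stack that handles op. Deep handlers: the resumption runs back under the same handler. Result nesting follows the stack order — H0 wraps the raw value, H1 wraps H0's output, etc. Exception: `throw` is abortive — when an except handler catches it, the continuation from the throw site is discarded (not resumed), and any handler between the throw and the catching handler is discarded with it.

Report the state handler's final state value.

Answer: 3

Evaluation trace:
ask @ H4 ⇒ 3
get @ H3 ⇒ 3
put(3) @ H3 ⇒ s:=3
H0 returns [3]
H1 returns [3]
H2 returns [3]
H3 returns ([3], 3)
H4 returns ([3], 3)
= ([3], 3)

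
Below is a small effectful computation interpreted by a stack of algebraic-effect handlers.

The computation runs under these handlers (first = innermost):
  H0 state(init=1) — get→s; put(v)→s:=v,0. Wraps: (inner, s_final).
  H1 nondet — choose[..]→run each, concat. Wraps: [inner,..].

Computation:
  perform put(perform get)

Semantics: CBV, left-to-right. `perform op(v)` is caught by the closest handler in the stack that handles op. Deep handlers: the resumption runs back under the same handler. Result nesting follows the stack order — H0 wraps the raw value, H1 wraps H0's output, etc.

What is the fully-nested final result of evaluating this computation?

Answer: [(0, 1)]

Step-by-step:
get @ H0 ⇒ 1
put(1) @ H0 ⇒ s:=1
H0 returns (0, 1)
H1 returns [(0, 1)]
= [(0, 1)]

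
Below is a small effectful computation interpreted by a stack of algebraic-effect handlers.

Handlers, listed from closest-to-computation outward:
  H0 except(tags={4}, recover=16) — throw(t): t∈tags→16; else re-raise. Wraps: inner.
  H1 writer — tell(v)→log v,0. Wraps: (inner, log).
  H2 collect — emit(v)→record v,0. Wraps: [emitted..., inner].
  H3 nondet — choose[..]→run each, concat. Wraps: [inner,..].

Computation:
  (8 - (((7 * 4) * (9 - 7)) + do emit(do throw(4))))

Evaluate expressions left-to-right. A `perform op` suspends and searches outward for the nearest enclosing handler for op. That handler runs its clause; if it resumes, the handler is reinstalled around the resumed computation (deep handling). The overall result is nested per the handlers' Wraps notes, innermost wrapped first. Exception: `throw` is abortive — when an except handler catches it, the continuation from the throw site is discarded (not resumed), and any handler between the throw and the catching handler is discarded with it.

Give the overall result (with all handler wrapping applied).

Answer: [[(16, ())]]

Step-by-step:
throw(4) @ H0 caught ⇒ 16
H1 returns (16, ())
H2 returns [(16, ())]
H3 returns [[(16, ())]]
= [[(16, ())]]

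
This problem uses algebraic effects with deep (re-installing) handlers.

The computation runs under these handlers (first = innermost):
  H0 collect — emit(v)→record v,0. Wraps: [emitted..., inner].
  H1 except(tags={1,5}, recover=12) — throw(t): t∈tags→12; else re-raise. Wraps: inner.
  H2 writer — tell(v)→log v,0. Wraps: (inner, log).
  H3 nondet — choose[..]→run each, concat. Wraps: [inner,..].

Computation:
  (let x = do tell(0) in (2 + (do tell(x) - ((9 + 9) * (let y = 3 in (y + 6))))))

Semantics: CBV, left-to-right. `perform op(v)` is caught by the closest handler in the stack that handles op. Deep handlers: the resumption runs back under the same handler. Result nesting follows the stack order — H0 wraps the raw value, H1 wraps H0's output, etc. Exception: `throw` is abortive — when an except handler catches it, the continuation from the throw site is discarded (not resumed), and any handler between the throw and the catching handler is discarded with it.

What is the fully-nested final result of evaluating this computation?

Answer: [([-160], (0, 0))]

Evaluation trace:
tell(0) @ H2 ⇒ log+=0
tell(0) @ H2 ⇒ log+=0
H0 returns [-160]
H1 returns [-160]
H2 returns ([-160], (0, 0))
H3 returns [([-160], (0, 0))]
= [([-160], (0, 0))]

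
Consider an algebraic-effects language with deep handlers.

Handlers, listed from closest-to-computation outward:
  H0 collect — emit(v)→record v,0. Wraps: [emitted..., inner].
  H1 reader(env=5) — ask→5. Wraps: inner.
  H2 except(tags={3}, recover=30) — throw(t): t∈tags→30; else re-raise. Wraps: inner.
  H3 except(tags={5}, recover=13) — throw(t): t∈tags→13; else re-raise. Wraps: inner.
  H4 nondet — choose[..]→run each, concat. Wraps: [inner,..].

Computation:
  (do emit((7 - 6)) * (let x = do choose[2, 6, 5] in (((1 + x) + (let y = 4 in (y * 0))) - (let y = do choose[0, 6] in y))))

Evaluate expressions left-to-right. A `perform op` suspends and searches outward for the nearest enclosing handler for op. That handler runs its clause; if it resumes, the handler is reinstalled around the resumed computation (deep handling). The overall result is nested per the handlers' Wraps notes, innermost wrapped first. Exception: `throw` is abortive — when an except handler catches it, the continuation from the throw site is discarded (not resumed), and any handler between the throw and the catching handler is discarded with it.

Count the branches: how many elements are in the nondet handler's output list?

Answer: 6

Evaluation trace:
emit(1) @ H0 ⇒ out+=1
choose[2, 6, 5] @ H4
  branch[0] choose=2:
    choose[0, 6] @ H4
      branch[0] choose=0:
        H0 returns [1, 0]
        H1 returns [1, 0]
        H2 returns [1, 0]
        H3 returns [1, 0]
        H4 returns [[1, 0]]
      branch[1] choose=6:
        H0 returns [1, 0]
        H1 returns [1, 0]
        H2 returns [1, 0]
        H3 returns [1, 0]
        H4 returns [[1, 0]]
  branch[1] choose=6:
    choose[0, 6] @ H4
      branch[0] choose=0:
        H0 returns [1, 0]
        H1 returns [1, 0]
        H2 returns [1, 0]
        H3 returns [1, 0]
        H4 returns [[1, 0]]
      branch[1] choose=6:
        H0 returns [1, 0]
        H1 returns [1, 0]
        H2 returns [1, 0]
        H3 returns [1, 0]
        H4 returns [[1, 0]]
  branch[2] choose=5:
    choose[0, 6] @ H4
      branch[0] choose=0:
        H0 returns [1, 0]
        H1 returns [1, 0]
        H2 returns [1, 0]
        H3 returns [1, 0]
        H4 returns [[1, 0]]
      branch[1] choose=6:
        H0 returns [1, 0]
        H1 returns [1, 0]
        H2 returns [1, 0]
        H3 returns [1, 0]
        H4 returns [[1, 0]]
= [[1, 0], [1, 0], [1, 0], [1, 0], [1, 0], [1, 0]]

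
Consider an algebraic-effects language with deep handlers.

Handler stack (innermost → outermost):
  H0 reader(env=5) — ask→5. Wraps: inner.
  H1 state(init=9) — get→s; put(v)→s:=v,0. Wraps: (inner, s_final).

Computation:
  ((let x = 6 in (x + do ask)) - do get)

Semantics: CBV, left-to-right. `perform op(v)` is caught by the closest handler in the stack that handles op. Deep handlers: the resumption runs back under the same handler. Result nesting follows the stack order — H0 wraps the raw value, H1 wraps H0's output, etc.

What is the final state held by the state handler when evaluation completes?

Answer: 9

Step-by-step:
ask @ H0 ⇒ 5
get @ H1 ⇒ 9
H0 returns 2
H1 returns (2, 9)
= (2, 9)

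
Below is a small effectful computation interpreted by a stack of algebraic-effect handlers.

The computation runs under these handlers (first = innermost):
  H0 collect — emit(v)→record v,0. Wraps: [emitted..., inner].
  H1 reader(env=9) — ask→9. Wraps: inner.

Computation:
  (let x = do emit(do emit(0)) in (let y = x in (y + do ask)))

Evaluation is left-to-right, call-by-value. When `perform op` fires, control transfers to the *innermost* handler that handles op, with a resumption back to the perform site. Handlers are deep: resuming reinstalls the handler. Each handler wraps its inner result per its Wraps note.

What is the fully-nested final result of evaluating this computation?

Answer: [0, 0, 9]

Evaluation trace:
emit(0) @ H0 ⇒ out+=0
emit(0) @ H0 ⇒ out+=0
ask @ H1 ⇒ 9
H0 returns [0, 0, 9]
H1 returns [0, 0, 9]
= [0, 0, 9]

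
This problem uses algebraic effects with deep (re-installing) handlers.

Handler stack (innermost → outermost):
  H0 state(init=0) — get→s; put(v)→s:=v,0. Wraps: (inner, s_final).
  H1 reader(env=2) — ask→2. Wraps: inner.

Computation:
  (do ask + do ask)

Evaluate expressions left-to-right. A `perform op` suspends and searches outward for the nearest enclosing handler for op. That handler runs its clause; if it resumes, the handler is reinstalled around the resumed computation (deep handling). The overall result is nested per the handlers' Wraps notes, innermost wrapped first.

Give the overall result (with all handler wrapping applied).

Step-by-step:
ask @ H1 ⇒ 2
ask @ H1 ⇒ 2
H0 returns (4, 0)
H1 returns (4, 0)
= (4, 0)

Answer: (4, 0)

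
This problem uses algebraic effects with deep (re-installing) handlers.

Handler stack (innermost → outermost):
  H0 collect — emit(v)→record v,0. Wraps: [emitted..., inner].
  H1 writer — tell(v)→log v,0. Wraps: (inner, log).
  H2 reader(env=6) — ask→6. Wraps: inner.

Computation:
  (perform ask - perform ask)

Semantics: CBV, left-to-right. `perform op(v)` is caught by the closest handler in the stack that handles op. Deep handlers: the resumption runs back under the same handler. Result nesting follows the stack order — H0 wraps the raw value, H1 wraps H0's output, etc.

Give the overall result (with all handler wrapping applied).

Step-by-step:
ask @ H2 ⇒ 6
ask @ H2 ⇒ 6
H0 returns [0]
H1 returns ([0], ())
H2 returns ([0], ())
= ([0], ())

Answer: ([0], ())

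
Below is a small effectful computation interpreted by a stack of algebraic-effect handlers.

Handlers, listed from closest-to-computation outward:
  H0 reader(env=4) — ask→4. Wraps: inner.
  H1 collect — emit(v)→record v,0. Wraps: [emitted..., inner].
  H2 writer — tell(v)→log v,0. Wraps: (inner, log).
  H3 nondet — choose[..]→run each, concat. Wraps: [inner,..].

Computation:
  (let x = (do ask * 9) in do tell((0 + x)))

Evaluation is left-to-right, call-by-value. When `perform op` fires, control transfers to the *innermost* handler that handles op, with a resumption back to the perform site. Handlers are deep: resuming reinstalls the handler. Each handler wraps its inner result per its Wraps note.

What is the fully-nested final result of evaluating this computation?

Answer: [([0], (36))]

Step-by-step:
ask @ H0 ⇒ 4
tell(36) @ H2 ⇒ log+=36
H0 returns 0
H1 returns [0]
H2 returns ([0], (36))
H3 returns [([0], (36))]
= [([0], (36))]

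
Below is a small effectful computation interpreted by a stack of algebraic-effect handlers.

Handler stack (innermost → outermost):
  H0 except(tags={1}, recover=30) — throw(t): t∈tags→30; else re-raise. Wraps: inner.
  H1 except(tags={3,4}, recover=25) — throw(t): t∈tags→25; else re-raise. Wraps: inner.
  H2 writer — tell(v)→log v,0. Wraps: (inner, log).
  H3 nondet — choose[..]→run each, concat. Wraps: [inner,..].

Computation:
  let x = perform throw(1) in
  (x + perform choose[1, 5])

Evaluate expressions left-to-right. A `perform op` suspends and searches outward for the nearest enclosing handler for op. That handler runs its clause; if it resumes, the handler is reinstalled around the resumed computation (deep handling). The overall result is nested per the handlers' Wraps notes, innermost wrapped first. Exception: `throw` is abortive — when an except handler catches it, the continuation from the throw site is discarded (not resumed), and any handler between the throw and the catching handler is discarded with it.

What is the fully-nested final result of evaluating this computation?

Answer: [(30, ())]

Evaluation trace:
throw(1) @ H0 caught ⇒ 30
H1 returns 30
H2 returns (30, ())
H3 returns [(30, ())]
= [(30, ())]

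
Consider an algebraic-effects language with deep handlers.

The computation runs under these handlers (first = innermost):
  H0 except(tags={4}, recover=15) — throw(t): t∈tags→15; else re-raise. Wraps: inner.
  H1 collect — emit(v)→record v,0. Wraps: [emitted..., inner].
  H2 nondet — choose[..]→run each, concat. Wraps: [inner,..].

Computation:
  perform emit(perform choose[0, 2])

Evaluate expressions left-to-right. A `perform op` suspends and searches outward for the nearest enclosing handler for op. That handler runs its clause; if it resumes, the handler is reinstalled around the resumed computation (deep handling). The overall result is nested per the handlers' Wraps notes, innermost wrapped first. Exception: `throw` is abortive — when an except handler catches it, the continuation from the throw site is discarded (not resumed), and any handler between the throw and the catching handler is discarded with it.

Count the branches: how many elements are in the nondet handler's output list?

Step-by-step:
choose[0, 2] @ H2
  branch[0] choose=0:
    emit(0) @ H1 ⇒ out+=0
    H0 returns 0
    H1 returns [0, 0]
    H2 returns [[0, 0]]
  branch[1] choose=2:
    emit(2) @ H1 ⇒ out+=2
    H0 returns 0
    H1 returns [2, 0]
    H2 returns [[2, 0]]
= [[0, 0], [2, 0]]

Answer: 2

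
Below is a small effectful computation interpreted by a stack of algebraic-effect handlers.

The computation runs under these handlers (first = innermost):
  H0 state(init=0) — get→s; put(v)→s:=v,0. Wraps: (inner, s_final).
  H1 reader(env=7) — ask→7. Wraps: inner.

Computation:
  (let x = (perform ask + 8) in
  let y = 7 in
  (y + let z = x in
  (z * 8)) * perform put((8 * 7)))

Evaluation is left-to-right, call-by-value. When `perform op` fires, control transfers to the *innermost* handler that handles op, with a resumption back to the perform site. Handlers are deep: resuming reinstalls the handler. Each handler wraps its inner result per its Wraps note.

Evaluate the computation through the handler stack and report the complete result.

Answer: (0, 56)

Evaluation trace:
ask @ H1 ⇒ 7
put(56) @ H0 ⇒ s:=56
H0 returns (0, 56)
H1 returns (0, 56)
= (0, 56)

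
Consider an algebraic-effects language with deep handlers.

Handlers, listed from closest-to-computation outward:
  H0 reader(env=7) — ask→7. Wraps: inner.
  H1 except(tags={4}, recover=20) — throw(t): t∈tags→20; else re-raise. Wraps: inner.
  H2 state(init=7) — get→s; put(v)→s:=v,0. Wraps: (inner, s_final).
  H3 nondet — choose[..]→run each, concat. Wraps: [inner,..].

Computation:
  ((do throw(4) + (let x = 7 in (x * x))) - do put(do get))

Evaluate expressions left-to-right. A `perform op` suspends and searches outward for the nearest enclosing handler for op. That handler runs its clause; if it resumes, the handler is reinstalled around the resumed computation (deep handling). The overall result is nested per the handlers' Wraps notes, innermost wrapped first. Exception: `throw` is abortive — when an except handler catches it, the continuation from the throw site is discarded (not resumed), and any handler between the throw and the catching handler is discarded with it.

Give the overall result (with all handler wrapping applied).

Answer: [(20, 7)]

Working:
throw(4) @ H1 caught ⇒ 20
H2 returns (20, 7)
H3 returns [(20, 7)]
= [(20, 7)]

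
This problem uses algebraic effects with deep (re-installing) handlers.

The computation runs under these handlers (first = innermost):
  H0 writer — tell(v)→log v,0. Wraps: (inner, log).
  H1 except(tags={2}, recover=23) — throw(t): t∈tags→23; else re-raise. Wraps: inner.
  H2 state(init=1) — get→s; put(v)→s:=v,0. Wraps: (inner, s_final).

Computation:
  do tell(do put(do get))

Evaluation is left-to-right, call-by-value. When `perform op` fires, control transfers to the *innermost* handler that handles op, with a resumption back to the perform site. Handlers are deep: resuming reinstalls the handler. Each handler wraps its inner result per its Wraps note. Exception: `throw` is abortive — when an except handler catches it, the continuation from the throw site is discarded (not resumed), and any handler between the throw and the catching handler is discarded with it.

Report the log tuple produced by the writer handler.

Answer: (0)

Step-by-step:
get @ H2 ⇒ 1
put(1) @ H2 ⇒ s:=1
tell(0) @ H0 ⇒ log+=0
H0 returns (0, (0))
H1 returns (0, (0))
H2 returns ((0, (0)), 1)
= ((0, (0)), 1)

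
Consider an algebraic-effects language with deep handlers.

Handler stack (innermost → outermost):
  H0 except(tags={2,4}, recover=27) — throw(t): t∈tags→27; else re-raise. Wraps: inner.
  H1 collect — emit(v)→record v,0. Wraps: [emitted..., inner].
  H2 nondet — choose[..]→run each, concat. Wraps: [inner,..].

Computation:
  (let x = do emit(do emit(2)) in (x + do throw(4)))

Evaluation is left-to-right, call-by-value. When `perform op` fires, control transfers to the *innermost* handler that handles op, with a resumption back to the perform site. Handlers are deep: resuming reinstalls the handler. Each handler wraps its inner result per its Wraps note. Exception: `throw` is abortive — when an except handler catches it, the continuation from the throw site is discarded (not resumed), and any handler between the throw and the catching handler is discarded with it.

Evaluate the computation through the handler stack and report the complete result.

Answer: [[2, 0, 27]]

Working:
emit(2) @ H1 ⇒ out+=2
emit(0) @ H1 ⇒ out+=0
throw(4) @ H0 caught ⇒ 27
H1 returns [2, 0, 27]
H2 returns [[2, 0, 27]]
= [[2, 0, 27]]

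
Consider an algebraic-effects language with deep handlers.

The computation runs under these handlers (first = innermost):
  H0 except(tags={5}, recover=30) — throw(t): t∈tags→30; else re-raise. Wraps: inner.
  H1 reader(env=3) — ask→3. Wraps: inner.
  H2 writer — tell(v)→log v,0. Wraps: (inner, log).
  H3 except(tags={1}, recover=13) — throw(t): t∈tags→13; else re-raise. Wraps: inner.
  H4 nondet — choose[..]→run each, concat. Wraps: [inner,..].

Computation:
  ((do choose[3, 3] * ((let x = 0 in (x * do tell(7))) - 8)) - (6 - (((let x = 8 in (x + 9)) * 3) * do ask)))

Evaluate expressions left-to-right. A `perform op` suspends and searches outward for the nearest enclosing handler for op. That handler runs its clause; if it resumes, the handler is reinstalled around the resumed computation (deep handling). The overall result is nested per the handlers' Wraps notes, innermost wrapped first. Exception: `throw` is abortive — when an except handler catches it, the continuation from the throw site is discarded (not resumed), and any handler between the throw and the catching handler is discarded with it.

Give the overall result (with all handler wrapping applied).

Answer: [(123, (7)), (123, (7))]

Step-by-step:
choose[3, 3] @ H4
  branch[0] choose=3:
    tell(7) @ H2 ⇒ log+=7
    ask @ H1 ⇒ 3
    H0 returns 123
    H1 returns 123
    H2 returns (123, (7))
    H3 returns (123, (7))
    H4 returns [(123, (7))]
  branch[1] choose=3:
    tell(7) @ H2 ⇒ log+=7
    ask @ H1 ⇒ 3
    H0 returns 123
    H1 returns 123
    H2 returns (123, (7))
    H3 returns (123, (7))
    H4 returns [(123, (7))]
= [(123, (7)), (123, (7))]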